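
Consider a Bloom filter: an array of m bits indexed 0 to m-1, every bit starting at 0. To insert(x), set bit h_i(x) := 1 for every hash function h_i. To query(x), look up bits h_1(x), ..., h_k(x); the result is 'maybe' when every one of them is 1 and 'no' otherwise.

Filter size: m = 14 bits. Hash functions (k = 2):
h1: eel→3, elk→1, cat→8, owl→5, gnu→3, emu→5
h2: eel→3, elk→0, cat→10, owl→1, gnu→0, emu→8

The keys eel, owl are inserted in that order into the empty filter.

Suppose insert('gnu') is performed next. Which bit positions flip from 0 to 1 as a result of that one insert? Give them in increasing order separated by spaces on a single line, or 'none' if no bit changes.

Start: bits=00000000000000
After insert 'eel': sets bits 3 -> bits=00010000000000
After insert 'owl': sets bits 1 5 -> bits=01010100000000
insert 'gnu' would touch bits 0 3; currently bit0=0, bit3=1
Bits that are 0 among those (would change 0->1): 0

Answer: 0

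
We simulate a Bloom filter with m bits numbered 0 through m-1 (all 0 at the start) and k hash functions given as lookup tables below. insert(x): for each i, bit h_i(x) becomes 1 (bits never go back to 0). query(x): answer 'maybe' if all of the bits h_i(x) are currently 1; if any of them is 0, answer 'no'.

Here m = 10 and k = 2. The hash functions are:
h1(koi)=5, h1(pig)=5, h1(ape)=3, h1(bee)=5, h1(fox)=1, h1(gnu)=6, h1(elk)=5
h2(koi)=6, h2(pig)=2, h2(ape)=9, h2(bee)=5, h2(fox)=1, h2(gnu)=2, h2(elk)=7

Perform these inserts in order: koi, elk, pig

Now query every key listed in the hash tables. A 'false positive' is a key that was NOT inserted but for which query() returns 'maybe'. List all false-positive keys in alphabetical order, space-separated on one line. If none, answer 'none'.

Answer: bee gnu

Derivation:
Start: bits=0000000000
After insert 'koi': sets bits 5 6 -> bits=0000011000
After insert 'elk': sets bits 5 7 -> bits=0000011100
After insert 'pig': sets bits 2 5 -> bits=0010011100
Not inserted: ape bee fox gnu — query each against bits=0010011100:
query ape: checks bit3=0, bit9=0 (has a 0) -> no => not a false positive
query bee: checks bit5=1 (all 1) -> maybe => FALSE POSITIVE
query fox: checks bit1=0 (has a 0) -> no => not a false positive
query gnu: checks bit2=1, bit6=1 (all 1) -> maybe => FALSE POSITIVE
False positives (alphabetical): bee gnu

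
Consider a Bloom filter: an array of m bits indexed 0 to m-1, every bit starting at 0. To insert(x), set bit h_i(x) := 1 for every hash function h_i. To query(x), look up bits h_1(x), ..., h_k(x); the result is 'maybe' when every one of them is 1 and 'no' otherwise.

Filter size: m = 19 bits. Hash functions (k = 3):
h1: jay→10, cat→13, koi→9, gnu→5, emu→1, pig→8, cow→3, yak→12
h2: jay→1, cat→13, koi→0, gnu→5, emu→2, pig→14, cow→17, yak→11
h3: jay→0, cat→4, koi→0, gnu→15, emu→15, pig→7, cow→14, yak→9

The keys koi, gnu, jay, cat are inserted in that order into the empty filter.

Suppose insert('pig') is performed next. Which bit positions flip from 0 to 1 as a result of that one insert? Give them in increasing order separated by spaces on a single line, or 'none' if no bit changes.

Start: bits=0000000000000000000
After insert 'koi': sets bits 0 9 -> bits=1000000001000000000
After insert 'gnu': sets bits 5 15 -> bits=1000010001000001000
After insert 'jay': sets bits 0 1 10 -> bits=1100010001100001000
After insert 'cat': sets bits 4 13 -> bits=1100110001100101000
insert 'pig' would touch bits 7 8 14; currently bit7=0, bit8=0, bit14=0
Bits that are 0 among those (would change 0->1): 7 8 14

Answer: 7 8 14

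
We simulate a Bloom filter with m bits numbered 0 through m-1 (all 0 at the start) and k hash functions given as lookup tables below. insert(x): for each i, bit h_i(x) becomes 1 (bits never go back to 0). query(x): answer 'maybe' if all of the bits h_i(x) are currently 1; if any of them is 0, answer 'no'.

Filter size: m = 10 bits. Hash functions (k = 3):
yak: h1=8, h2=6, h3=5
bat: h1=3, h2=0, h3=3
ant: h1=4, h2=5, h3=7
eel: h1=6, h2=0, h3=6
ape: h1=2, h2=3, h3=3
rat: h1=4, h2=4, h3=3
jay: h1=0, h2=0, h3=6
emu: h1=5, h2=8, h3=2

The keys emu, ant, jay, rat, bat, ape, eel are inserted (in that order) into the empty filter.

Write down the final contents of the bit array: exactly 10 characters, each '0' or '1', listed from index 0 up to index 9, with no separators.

Answer: 1011111110

Derivation:
Start: bits=0000000000
After insert 'emu': sets bits 2 5 8 -> bits=0010010010
After insert 'ant': sets bits 4 5 7 -> bits=0010110110
After insert 'jay': sets bits 0 6 -> bits=1010111110
After insert 'rat': sets bits 3 4 -> bits=1011111110
After insert 'bat': sets bits 0 3 -> bits=1011111110
After insert 'ape': sets bits 2 3 -> bits=1011111110
After insert 'eel': sets bits 0 6 -> bits=1011111110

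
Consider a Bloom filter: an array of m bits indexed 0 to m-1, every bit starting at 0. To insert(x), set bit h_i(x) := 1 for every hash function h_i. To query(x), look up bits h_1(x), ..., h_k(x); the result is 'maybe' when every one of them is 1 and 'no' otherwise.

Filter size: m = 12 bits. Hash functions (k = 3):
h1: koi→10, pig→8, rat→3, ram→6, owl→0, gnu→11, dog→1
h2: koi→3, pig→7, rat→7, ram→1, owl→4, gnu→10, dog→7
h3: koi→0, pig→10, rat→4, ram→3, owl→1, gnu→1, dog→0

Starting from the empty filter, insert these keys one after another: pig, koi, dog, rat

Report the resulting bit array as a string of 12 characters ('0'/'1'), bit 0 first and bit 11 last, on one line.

Start: bits=000000000000
After insert 'pig': sets bits 7 8 10 -> bits=000000011010
After insert 'koi': sets bits 0 3 10 -> bits=100100011010
After insert 'dog': sets bits 0 1 7 -> bits=110100011010
After insert 'rat': sets bits 3 4 7 -> bits=110110011010

Answer: 110110011010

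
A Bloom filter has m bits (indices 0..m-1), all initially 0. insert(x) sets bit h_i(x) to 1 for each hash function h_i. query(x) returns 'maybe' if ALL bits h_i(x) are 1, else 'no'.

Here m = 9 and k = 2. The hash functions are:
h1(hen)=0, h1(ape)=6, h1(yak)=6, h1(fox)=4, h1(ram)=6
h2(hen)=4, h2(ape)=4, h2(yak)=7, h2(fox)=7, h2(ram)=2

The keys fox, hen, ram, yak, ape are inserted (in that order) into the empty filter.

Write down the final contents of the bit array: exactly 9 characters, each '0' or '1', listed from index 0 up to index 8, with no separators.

Answer: 101010110

Derivation:
Start: bits=000000000
After insert 'fox': sets bits 4 7 -> bits=000010010
After insert 'hen': sets bits 0 4 -> bits=100010010
After insert 'ram': sets bits 2 6 -> bits=101010110
After insert 'yak': sets bits 6 7 -> bits=101010110
After insert 'ape': sets bits 4 6 -> bits=101010110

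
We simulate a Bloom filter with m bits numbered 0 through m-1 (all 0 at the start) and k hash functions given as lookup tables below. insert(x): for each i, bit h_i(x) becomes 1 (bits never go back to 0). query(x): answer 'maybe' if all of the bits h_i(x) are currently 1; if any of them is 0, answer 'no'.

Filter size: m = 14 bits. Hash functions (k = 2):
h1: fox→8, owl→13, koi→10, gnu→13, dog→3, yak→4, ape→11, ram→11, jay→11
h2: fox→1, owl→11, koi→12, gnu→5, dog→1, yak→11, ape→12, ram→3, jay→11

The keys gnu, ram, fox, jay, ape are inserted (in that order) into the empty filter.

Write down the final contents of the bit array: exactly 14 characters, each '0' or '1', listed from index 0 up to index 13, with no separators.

Answer: 01010100100111

Derivation:
Start: bits=00000000000000
After insert 'gnu': sets bits 5 13 -> bits=00000100000001
After insert 'ram': sets bits 3 11 -> bits=00010100000101
After insert 'fox': sets bits 1 8 -> bits=01010100100101
After insert 'jay': sets bits 11 -> bits=01010100100101
After insert 'ape': sets bits 11 12 -> bits=01010100100111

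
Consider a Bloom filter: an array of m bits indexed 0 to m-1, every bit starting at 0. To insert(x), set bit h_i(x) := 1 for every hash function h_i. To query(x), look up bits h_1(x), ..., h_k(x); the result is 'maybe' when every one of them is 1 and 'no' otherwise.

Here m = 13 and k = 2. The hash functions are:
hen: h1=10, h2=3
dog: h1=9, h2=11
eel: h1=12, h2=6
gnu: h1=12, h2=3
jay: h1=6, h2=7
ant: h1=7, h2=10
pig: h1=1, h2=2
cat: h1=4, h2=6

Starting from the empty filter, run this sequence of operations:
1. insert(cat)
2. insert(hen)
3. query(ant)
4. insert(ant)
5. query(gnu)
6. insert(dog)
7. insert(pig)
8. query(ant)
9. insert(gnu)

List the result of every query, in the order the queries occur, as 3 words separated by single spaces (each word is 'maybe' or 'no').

Answer: no no maybe

Derivation:
Start: bits=0000000000000
Op 1: insert cat -> sets bits 4 6 -> bits=0000101000000
Op 2: insert hen -> sets bits 3 10 -> bits=0001101000100
Op 3: query ant -> checks bit7=0, bit10=1 (has a 0) -> no
Op 4: insert ant -> sets bits 7 10 -> bits=0001101100100
Op 5: query gnu -> checks bit3=1, bit12=0 (has a 0) -> no
Op 6: insert dog -> sets bits 9 11 -> bits=0001101101110
Op 7: insert pig -> sets bits 1 2 -> bits=0111101101110
Op 8: query ant -> checks bit7=1, bit10=1 (all 1) -> maybe
Op 9: insert gnu -> sets bits 3 12 -> bits=0111101101111
Query results in order: no no maybe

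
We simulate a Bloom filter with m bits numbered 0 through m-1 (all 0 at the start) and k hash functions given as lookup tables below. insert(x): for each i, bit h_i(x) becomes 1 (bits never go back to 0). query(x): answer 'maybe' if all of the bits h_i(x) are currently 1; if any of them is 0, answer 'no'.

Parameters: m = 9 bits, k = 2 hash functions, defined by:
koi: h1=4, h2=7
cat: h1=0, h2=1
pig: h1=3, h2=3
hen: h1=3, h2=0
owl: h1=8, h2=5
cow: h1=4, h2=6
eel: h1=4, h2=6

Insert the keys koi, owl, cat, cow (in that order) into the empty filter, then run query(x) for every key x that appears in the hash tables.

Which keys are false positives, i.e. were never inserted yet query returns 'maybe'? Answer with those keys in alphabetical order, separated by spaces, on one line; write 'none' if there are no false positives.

Start: bits=000000000
After insert 'koi': sets bits 4 7 -> bits=000010010
After insert 'owl': sets bits 5 8 -> bits=000011011
After insert 'cat': sets bits 0 1 -> bits=110011011
After insert 'cow': sets bits 4 6 -> bits=110011111
Not inserted: eel hen pig — query each against bits=110011111:
query eel: checks bit4=1, bit6=1 (all 1) -> maybe => FALSE POSITIVE
query hen: checks bit0=1, bit3=0 (has a 0) -> no => not a false positive
query pig: checks bit3=0 (has a 0) -> no => not a false positive
False positives (alphabetical): eel

Answer: eel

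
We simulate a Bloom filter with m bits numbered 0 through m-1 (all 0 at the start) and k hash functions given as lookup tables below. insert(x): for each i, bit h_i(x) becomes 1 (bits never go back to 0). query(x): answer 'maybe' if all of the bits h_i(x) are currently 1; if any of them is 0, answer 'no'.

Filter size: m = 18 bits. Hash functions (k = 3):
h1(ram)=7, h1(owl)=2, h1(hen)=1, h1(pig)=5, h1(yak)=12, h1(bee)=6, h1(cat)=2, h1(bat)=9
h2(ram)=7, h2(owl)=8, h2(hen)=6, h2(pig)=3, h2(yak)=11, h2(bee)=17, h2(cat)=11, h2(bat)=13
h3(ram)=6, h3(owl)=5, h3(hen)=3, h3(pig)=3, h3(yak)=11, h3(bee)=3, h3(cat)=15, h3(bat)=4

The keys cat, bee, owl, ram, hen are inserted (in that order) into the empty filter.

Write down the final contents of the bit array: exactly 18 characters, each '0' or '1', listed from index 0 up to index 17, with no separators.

Answer: 011101111001000101

Derivation:
Start: bits=000000000000000000
After insert 'cat': sets bits 2 11 15 -> bits=001000000001000100
After insert 'bee': sets bits 3 6 17 -> bits=001100100001000101
After insert 'owl': sets bits 2 5 8 -> bits=001101101001000101
After insert 'ram': sets bits 6 7 -> bits=001101111001000101
After insert 'hen': sets bits 1 3 6 -> bits=011101111001000101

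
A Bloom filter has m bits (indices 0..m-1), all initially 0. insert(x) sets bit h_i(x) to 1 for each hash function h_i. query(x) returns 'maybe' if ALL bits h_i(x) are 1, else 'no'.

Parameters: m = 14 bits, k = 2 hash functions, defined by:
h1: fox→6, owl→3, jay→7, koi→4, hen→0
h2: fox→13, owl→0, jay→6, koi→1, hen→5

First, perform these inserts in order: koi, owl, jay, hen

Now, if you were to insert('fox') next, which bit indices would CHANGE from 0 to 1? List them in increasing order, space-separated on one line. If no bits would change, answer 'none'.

Answer: 13

Derivation:
Start: bits=00000000000000
After insert 'koi': sets bits 1 4 -> bits=01001000000000
After insert 'owl': sets bits 0 3 -> bits=11011000000000
After insert 'jay': sets bits 6 7 -> bits=11011011000000
After insert 'hen': sets bits 0 5 -> bits=11011111000000
insert 'fox' would touch bits 6 13; currently bit6=1, bit13=0
Bits that are 0 among those (would change 0->1): 13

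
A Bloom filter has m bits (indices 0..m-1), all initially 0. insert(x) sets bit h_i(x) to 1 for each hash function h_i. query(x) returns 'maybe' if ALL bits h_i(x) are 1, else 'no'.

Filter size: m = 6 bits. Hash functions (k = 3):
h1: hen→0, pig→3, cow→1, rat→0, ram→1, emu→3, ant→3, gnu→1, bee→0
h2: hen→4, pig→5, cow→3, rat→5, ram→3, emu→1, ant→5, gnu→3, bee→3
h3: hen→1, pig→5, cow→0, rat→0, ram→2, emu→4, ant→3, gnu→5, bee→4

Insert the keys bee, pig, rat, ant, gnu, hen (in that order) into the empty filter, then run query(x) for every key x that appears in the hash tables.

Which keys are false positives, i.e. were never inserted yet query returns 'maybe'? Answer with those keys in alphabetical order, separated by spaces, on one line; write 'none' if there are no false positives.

Answer: cow emu

Derivation:
Start: bits=000000
After insert 'bee': sets bits 0 3 4 -> bits=100110
After insert 'pig': sets bits 3 5 -> bits=100111
After insert 'rat': sets bits 0 5 -> bits=100111
After insert 'ant': sets bits 3 5 -> bits=100111
After insert 'gnu': sets bits 1 3 5 -> bits=110111
After insert 'hen': sets bits 0 1 4 -> bits=110111
Not inserted: cow emu ram — query each against bits=110111:
query cow: checks bit0=1, bit1=1, bit3=1 (all 1) -> maybe => FALSE POSITIVE
query emu: checks bit1=1, bit3=1, bit4=1 (all 1) -> maybe => FALSE POSITIVE
query ram: checks bit1=1, bit2=0, bit3=1 (has a 0) -> no => not a false positive
False positives (alphabetical): cow emu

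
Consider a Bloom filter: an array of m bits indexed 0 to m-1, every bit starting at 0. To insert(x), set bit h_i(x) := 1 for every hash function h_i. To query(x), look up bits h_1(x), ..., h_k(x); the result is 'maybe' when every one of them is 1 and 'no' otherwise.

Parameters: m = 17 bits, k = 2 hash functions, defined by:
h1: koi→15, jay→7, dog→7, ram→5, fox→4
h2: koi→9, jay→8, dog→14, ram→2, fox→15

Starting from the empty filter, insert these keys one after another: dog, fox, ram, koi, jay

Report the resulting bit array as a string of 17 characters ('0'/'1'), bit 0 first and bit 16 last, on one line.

Start: bits=00000000000000000
After insert 'dog': sets bits 7 14 -> bits=00000001000000100
After insert 'fox': sets bits 4 15 -> bits=00001001000000110
After insert 'ram': sets bits 2 5 -> bits=00101101000000110
After insert 'koi': sets bits 9 15 -> bits=00101101010000110
After insert 'jay': sets bits 7 8 -> bits=00101101110000110

Answer: 00101101110000110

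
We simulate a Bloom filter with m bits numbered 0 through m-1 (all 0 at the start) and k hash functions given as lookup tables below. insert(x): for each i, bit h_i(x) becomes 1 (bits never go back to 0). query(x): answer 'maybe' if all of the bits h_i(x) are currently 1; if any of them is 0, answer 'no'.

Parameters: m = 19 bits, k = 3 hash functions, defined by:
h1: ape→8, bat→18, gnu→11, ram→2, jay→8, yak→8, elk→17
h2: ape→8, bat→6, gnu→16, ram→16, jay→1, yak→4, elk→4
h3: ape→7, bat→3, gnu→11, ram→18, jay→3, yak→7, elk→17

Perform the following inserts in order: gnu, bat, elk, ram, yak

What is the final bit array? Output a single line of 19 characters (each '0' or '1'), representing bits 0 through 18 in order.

Answer: 0011101110010000111

Derivation:
Start: bits=0000000000000000000
After insert 'gnu': sets bits 11 16 -> bits=0000000000010000100
After insert 'bat': sets bits 3 6 18 -> bits=0001001000010000101
After insert 'elk': sets bits 4 17 -> bits=0001101000010000111
After insert 'ram': sets bits 2 16 18 -> bits=0011101000010000111
After insert 'yak': sets bits 4 7 8 -> bits=0011101110010000111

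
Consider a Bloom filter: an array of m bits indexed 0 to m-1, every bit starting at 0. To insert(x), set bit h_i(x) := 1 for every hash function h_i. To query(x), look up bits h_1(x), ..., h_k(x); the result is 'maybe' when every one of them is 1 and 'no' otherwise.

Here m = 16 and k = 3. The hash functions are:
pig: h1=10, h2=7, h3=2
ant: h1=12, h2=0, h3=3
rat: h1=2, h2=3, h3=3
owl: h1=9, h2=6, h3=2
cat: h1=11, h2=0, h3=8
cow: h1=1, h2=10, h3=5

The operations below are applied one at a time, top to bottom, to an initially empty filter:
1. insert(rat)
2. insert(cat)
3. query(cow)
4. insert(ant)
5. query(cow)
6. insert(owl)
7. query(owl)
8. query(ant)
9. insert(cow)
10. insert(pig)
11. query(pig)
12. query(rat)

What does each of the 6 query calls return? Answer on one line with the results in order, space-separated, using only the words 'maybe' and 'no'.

Answer: no no maybe maybe maybe maybe

Derivation:
Start: bits=0000000000000000
Op 1: insert rat -> sets bits 2 3 -> bits=0011000000000000
Op 2: insert cat -> sets bits 0 8 11 -> bits=1011000010010000
Op 3: query cow -> checks bit1=0, bit5=0, bit10=0 (has a 0) -> no
Op 4: insert ant -> sets bits 0 3 12 -> bits=1011000010011000
Op 5: query cow -> checks bit1=0, bit5=0, bit10=0 (has a 0) -> no
Op 6: insert owl -> sets bits 2 6 9 -> bits=1011001011011000
Op 7: query owl -> checks bit2=1, bit6=1, bit9=1 (all 1) -> maybe
Op 8: query ant -> checks bit0=1, bit3=1, bit12=1 (all 1) -> maybe
Op 9: insert cow -> sets bits 1 5 10 -> bits=1111011011111000
Op 10: insert pig -> sets bits 2 7 10 -> bits=1111011111111000
Op 11: query pig -> checks bit2=1, bit7=1, bit10=1 (all 1) -> maybe
Op 12: query rat -> checks bit2=1, bit3=1 (all 1) -> maybe
Query results in order: no no maybe maybe maybe maybe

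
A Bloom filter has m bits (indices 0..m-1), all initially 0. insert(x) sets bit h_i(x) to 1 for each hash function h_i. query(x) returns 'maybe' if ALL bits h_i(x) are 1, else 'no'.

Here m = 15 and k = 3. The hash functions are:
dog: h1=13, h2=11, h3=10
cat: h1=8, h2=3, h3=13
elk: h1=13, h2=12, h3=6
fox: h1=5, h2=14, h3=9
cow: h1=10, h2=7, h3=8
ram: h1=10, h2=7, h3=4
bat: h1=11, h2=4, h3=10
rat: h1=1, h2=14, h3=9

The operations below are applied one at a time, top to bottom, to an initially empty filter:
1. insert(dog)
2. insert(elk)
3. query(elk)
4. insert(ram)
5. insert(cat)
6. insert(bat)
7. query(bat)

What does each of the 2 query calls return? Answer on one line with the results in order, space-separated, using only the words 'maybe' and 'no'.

Answer: maybe maybe

Derivation:
Start: bits=000000000000000
Op 1: insert dog -> sets bits 10 11 13 -> bits=000000000011010
Op 2: insert elk -> sets bits 6 12 13 -> bits=000000100011110
Op 3: query elk -> checks bit6=1, bit12=1, bit13=1 (all 1) -> maybe
Op 4: insert ram -> sets bits 4 7 10 -> bits=000010110011110
Op 5: insert cat -> sets bits 3 8 13 -> bits=000110111011110
Op 6: insert bat -> sets bits 4 10 11 -> bits=000110111011110
Op 7: query bat -> checks bit4=1, bit10=1, bit11=1 (all 1) -> maybe
Query results in order: maybe maybe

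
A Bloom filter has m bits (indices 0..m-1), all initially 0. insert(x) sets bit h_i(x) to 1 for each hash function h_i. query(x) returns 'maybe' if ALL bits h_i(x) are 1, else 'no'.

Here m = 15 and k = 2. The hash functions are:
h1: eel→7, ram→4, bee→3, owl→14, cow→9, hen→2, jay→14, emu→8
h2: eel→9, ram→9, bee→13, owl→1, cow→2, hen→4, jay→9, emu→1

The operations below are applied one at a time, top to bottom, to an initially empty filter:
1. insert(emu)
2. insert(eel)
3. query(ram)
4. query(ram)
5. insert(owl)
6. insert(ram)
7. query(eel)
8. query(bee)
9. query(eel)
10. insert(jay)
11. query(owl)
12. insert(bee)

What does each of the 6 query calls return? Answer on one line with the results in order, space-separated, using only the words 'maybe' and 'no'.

Start: bits=000000000000000
Op 1: insert emu -> sets bits 1 8 -> bits=010000001000000
Op 2: insert eel -> sets bits 7 9 -> bits=010000011100000
Op 3: query ram -> checks bit4=0, bit9=1 (has a 0) -> no
Op 4: query ram -> checks bit4=0, bit9=1 (has a 0) -> no
Op 5: insert owl -> sets bits 1 14 -> bits=010000011100001
Op 6: insert ram -> sets bits 4 9 -> bits=010010011100001
Op 7: query eel -> checks bit7=1, bit9=1 (all 1) -> maybe
Op 8: query bee -> checks bit3=0, bit13=0 (has a 0) -> no
Op 9: query eel -> checks bit7=1, bit9=1 (all 1) -> maybe
Op 10: insert jay -> sets bits 9 14 -> bits=010010011100001
Op 11: query owl -> checks bit1=1, bit14=1 (all 1) -> maybe
Op 12: insert bee -> sets bits 3 13 -> bits=010110011100011
Query results in order: no no maybe no maybe maybe

Answer: no no maybe no maybe maybe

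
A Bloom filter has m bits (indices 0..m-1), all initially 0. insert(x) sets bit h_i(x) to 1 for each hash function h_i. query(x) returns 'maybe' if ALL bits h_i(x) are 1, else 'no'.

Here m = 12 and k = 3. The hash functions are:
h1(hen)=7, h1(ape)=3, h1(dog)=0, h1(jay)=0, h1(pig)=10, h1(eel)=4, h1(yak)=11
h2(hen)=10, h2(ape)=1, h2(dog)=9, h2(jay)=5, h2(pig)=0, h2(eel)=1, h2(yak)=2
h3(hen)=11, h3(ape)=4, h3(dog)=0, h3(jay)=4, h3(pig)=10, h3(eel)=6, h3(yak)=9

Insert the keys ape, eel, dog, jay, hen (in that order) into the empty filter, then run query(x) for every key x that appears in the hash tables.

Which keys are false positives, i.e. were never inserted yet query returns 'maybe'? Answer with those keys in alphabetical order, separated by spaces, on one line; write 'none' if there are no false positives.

Answer: pig

Derivation:
Start: bits=000000000000
After insert 'ape': sets bits 1 3 4 -> bits=010110000000
After insert 'eel': sets bits 1 4 6 -> bits=010110100000
After insert 'dog': sets bits 0 9 -> bits=110110100100
After insert 'jay': sets bits 0 4 5 -> bits=110111100100
After insert 'hen': sets bits 7 10 11 -> bits=110111110111
Not inserted: pig yak — query each against bits=110111110111:
query pig: checks bit0=1, bit10=1 (all 1) -> maybe => FALSE POSITIVE
query yak: checks bit2=0, bit9=1, bit11=1 (has a 0) -> no => not a false positive
False positives (alphabetical): pig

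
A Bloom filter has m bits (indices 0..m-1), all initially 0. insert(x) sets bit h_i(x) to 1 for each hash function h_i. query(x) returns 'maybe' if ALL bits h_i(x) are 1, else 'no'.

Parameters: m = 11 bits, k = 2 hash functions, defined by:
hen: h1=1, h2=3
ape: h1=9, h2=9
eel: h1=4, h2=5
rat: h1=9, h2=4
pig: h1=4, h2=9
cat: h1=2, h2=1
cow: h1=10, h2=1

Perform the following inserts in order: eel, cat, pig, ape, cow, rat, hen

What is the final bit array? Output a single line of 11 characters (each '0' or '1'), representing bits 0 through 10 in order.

Start: bits=00000000000
After insert 'eel': sets bits 4 5 -> bits=00001100000
After insert 'cat': sets bits 1 2 -> bits=01101100000
After insert 'pig': sets bits 4 9 -> bits=01101100010
After insert 'ape': sets bits 9 -> bits=01101100010
After insert 'cow': sets bits 1 10 -> bits=01101100011
After insert 'rat': sets bits 4 9 -> bits=01101100011
After insert 'hen': sets bits 1 3 -> bits=01111100011

Answer: 01111100011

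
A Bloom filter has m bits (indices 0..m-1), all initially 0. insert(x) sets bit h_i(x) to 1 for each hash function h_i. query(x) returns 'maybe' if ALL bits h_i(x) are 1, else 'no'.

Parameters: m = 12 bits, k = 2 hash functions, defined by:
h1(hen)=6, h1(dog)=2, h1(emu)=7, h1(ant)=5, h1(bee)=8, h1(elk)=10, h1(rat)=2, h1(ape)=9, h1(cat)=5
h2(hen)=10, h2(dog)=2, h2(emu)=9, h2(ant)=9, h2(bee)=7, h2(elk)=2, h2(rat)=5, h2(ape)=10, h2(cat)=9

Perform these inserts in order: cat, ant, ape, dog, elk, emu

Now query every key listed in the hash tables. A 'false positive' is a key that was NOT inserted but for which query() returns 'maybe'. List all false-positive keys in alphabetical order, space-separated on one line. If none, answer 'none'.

Answer: rat

Derivation:
Start: bits=000000000000
After insert 'cat': sets bits 5 9 -> bits=000001000100
After insert 'ant': sets bits 5 9 -> bits=000001000100
After insert 'ape': sets bits 9 10 -> bits=000001000110
After insert 'dog': sets bits 2 -> bits=001001000110
After insert 'elk': sets bits 2 10 -> bits=001001000110
After insert 'emu': sets bits 7 9 -> bits=001001010110
Not inserted: bee hen rat — query each against bits=001001010110:
query bee: checks bit7=1, bit8=0 (has a 0) -> no => not a false positive
query hen: checks bit6=0, bit10=1 (has a 0) -> no => not a false positive
query rat: checks bit2=1, bit5=1 (all 1) -> maybe => FALSE POSITIVE
False positives (alphabetical): rat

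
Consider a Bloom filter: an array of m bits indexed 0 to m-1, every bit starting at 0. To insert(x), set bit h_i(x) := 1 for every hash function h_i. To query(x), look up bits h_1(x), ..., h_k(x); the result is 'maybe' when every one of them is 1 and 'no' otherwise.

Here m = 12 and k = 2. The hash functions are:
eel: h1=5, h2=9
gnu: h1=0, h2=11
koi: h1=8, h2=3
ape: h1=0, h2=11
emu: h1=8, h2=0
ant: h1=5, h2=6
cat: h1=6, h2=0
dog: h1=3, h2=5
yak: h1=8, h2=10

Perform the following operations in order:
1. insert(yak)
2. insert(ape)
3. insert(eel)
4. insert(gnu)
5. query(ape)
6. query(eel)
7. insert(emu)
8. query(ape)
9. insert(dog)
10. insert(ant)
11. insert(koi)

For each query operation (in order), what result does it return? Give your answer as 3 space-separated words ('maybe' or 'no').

Start: bits=000000000000
Op 1: insert yak -> sets bits 8 10 -> bits=000000001010
Op 2: insert ape -> sets bits 0 11 -> bits=100000001011
Op 3: insert eel -> sets bits 5 9 -> bits=100001001111
Op 4: insert gnu -> sets bits 0 11 -> bits=100001001111
Op 5: query ape -> checks bit0=1, bit11=1 (all 1) -> maybe
Op 6: query eel -> checks bit5=1, bit9=1 (all 1) -> maybe
Op 7: insert emu -> sets bits 0 8 -> bits=100001001111
Op 8: query ape -> checks bit0=1, bit11=1 (all 1) -> maybe
Op 9: insert dog -> sets bits 3 5 -> bits=100101001111
Op 10: insert ant -> sets bits 5 6 -> bits=100101101111
Op 11: insert koi -> sets bits 3 8 -> bits=100101101111
Query results in order: maybe maybe maybe

Answer: maybe maybe maybe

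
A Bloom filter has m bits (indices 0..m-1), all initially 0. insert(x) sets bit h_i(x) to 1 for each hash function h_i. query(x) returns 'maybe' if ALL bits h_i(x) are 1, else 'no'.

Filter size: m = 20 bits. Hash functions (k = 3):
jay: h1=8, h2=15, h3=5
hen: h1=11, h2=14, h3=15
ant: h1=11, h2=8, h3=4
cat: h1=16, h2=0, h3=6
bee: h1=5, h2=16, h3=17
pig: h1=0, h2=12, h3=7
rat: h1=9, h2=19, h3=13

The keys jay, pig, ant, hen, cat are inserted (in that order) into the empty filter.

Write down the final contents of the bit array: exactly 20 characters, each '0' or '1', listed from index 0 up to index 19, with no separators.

Start: bits=00000000000000000000
After insert 'jay': sets bits 5 8 15 -> bits=00000100100000010000
After insert 'pig': sets bits 0 7 12 -> bits=10000101100010010000
After insert 'ant': sets bits 4 8 11 -> bits=10001101100110010000
After insert 'hen': sets bits 11 14 15 -> bits=10001101100110110000
After insert 'cat': sets bits 0 6 16 -> bits=10001111100110111000

Answer: 10001111100110111000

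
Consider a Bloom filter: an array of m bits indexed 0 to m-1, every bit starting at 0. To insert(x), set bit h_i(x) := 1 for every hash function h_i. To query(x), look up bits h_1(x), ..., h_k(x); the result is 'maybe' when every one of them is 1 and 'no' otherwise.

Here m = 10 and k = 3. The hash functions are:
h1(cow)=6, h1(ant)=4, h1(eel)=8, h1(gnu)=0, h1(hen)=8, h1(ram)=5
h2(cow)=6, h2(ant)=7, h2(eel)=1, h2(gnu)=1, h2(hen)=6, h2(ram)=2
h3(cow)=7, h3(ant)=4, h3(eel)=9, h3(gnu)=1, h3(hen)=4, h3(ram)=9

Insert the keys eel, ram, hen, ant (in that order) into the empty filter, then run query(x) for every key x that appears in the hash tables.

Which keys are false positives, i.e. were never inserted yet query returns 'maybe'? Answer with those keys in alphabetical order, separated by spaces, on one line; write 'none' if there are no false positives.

Answer: cow

Derivation:
Start: bits=0000000000
After insert 'eel': sets bits 1 8 9 -> bits=0100000011
After insert 'ram': sets bits 2 5 9 -> bits=0110010011
After insert 'hen': sets bits 4 6 8 -> bits=0110111011
After insert 'ant': sets bits 4 7 -> bits=0110111111
Not inserted: cow gnu — query each against bits=0110111111:
query cow: checks bit6=1, bit7=1 (all 1) -> maybe => FALSE POSITIVE
query gnu: checks bit0=0, bit1=1 (has a 0) -> no => not a false positive
False positives (alphabetical): cow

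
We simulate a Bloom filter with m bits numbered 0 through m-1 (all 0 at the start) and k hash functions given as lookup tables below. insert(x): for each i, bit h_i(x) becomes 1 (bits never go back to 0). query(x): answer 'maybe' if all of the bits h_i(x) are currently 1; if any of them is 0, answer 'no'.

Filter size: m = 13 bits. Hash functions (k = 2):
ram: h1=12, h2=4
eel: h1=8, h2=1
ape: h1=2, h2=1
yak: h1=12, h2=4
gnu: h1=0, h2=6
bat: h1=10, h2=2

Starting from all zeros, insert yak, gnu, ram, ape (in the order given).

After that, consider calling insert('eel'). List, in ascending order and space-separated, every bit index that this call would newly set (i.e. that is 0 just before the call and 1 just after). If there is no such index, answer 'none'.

Start: bits=0000000000000
After insert 'yak': sets bits 4 12 -> bits=0000100000001
After insert 'gnu': sets bits 0 6 -> bits=1000101000001
After insert 'ram': sets bits 4 12 -> bits=1000101000001
After insert 'ape': sets bits 1 2 -> bits=1110101000001
insert 'eel' would touch bits 1 8; currently bit1=1, bit8=0
Bits that are 0 among those (would change 0->1): 8

Answer: 8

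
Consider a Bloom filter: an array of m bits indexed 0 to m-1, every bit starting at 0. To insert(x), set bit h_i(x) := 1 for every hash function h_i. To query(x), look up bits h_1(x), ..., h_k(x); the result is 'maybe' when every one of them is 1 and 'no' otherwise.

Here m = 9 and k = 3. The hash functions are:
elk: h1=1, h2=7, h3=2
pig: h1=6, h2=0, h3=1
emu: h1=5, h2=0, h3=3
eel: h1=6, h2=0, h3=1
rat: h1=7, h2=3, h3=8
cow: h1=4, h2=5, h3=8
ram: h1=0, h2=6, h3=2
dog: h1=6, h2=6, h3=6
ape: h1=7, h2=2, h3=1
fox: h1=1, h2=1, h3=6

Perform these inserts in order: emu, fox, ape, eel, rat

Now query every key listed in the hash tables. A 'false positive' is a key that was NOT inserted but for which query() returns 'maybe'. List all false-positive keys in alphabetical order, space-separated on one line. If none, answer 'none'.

Start: bits=000000000
After insert 'emu': sets bits 0 3 5 -> bits=100101000
After insert 'fox': sets bits 1 6 -> bits=110101100
After insert 'ape': sets bits 1 2 7 -> bits=111101110
After insert 'eel': sets bits 0 1 6 -> bits=111101110
After insert 'rat': sets bits 3 7 8 -> bits=111101111
Not inserted: cow dog elk pig ram — query each against bits=111101111:
query cow: checks bit4=0, bit5=1, bit8=1 (has a 0) -> no => not a false positive
query dog: checks bit6=1 (all 1) -> maybe => FALSE POSITIVE
query elk: checks bit1=1, bit2=1, bit7=1 (all 1) -> maybe => FALSE POSITIVE
query pig: checks bit0=1, bit1=1, bit6=1 (all 1) -> maybe => FALSE POSITIVE
query ram: checks bit0=1, bit2=1, bit6=1 (all 1) -> maybe => FALSE POSITIVE
False positives (alphabetical): dog elk pig ram

Answer: dog elk pig ram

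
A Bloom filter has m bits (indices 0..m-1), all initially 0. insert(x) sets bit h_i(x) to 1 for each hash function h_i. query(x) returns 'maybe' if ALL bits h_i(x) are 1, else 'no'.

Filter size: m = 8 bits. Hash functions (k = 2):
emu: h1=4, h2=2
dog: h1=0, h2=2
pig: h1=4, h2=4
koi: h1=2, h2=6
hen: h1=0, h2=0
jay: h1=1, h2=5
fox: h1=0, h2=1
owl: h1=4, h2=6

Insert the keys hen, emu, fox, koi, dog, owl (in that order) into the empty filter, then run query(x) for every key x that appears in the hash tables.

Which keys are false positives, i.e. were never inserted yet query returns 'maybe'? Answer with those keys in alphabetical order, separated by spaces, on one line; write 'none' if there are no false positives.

Start: bits=00000000
After insert 'hen': sets bits 0 -> bits=10000000
After insert 'emu': sets bits 2 4 -> bits=10101000
After insert 'fox': sets bits 0 1 -> bits=11101000
After insert 'koi': sets bits 2 6 -> bits=11101010
After insert 'dog': sets bits 0 2 -> bits=11101010
After insert 'owl': sets bits 4 6 -> bits=11101010
Not inserted: jay pig — query each against bits=11101010:
query jay: checks bit1=1, bit5=0 (has a 0) -> no => not a false positive
query pig: checks bit4=1 (all 1) -> maybe => FALSE POSITIVE
False positives (alphabetical): pig

Answer: pig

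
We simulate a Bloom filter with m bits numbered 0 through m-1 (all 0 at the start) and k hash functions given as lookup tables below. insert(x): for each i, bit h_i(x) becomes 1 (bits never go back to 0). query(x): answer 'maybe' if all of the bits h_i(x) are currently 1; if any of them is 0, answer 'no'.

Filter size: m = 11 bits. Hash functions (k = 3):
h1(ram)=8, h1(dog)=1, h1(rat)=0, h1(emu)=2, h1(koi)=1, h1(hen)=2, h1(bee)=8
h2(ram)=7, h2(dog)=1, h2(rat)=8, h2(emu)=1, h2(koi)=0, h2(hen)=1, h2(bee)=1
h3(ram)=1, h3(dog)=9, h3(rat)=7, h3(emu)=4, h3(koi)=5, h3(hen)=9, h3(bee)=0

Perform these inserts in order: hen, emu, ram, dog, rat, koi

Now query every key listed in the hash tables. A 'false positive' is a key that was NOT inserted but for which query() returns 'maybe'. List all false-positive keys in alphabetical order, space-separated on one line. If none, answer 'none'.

Start: bits=00000000000
After insert 'hen': sets bits 1 2 9 -> bits=01100000010
After insert 'emu': sets bits 1 2 4 -> bits=01101000010
After insert 'ram': sets bits 1 7 8 -> bits=01101001110
After insert 'dog': sets bits 1 9 -> bits=01101001110
After insert 'rat': sets bits 0 7 8 -> bits=11101001110
After insert 'koi': sets bits 0 1 5 -> bits=11101101110
Not inserted: bee — query each against bits=11101101110:
query bee: checks bit0=1, bit1=1, bit8=1 (all 1) -> maybe => FALSE POSITIVE
False positives (alphabetical): bee

Answer: bee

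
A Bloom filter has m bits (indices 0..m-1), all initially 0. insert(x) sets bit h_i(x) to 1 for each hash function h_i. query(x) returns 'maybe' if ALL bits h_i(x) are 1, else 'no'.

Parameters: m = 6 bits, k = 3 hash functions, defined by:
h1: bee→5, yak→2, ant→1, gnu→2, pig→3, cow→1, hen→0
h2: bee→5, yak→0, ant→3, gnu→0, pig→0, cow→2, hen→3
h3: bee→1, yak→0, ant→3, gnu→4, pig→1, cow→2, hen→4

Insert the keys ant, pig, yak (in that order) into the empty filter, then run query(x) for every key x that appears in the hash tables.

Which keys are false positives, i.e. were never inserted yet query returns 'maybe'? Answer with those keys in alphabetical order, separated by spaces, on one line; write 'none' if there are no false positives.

Start: bits=000000
After insert 'ant': sets bits 1 3 -> bits=010100
After insert 'pig': sets bits 0 1 3 -> bits=110100
After insert 'yak': sets bits 0 2 -> bits=111100
Not inserted: bee cow gnu hen — query each against bits=111100:
query bee: checks bit1=1, bit5=0 (has a 0) -> no => not a false positive
query cow: checks bit1=1, bit2=1 (all 1) -> maybe => FALSE POSITIVE
query gnu: checks bit0=1, bit2=1, bit4=0 (has a 0) -> no => not a false positive
query hen: checks bit0=1, bit3=1, bit4=0 (has a 0) -> no => not a false positive
False positives (alphabetical): cow

Answer: cow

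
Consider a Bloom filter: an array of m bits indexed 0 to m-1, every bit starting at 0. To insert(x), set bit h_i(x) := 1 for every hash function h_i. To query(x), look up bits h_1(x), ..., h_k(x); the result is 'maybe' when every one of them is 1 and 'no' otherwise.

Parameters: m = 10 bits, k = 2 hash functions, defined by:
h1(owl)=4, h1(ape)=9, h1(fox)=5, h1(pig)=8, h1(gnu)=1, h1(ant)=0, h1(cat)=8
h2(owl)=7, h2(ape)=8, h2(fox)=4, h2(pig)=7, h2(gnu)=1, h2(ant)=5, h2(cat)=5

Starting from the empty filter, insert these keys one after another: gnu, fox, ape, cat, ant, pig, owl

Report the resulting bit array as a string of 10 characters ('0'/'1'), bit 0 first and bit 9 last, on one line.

Start: bits=0000000000
After insert 'gnu': sets bits 1 -> bits=0100000000
After insert 'fox': sets bits 4 5 -> bits=0100110000
After insert 'ape': sets bits 8 9 -> bits=0100110011
After insert 'cat': sets bits 5 8 -> bits=0100110011
After insert 'ant': sets bits 0 5 -> bits=1100110011
After insert 'pig': sets bits 7 8 -> bits=1100110111
After insert 'owl': sets bits 4 7 -> bits=1100110111

Answer: 1100110111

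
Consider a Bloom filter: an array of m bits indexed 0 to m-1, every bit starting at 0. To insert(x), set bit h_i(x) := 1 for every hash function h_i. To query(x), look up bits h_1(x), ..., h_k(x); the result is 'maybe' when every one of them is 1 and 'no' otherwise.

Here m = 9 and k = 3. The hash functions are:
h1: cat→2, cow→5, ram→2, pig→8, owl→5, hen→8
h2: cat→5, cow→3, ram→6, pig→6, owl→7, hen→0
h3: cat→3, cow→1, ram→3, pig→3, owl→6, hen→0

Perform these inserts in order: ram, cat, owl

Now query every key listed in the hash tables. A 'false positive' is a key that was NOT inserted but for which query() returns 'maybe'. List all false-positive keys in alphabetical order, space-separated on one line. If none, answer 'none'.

Start: bits=000000000
After insert 'ram': sets bits 2 3 6 -> bits=001100100
After insert 'cat': sets bits 2 3 5 -> bits=001101100
After insert 'owl': sets bits 5 6 7 -> bits=001101110
Not inserted: cow hen pig — query each against bits=001101110:
query cow: checks bit1=0, bit3=1, bit5=1 (has a 0) -> no => not a false positive
query hen: checks bit0=0, bit8=0 (has a 0) -> no => not a false positive
query pig: checks bit3=1, bit6=1, bit8=0 (has a 0) -> no => not a false positive
False positives (alphabetical): none

Answer: none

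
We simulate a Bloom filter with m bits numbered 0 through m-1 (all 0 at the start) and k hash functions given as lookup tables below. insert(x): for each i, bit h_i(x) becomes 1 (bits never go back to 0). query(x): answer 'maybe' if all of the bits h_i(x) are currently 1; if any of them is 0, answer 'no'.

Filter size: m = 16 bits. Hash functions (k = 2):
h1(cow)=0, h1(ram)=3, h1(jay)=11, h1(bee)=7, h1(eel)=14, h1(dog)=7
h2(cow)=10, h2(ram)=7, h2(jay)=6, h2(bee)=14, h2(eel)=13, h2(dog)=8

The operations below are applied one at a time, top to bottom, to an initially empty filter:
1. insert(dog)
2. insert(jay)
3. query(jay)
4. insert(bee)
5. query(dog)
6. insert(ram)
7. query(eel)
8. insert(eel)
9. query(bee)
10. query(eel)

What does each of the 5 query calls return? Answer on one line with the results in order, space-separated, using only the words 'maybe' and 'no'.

Answer: maybe maybe no maybe maybe

Derivation:
Start: bits=0000000000000000
Op 1: insert dog -> sets bits 7 8 -> bits=0000000110000000
Op 2: insert jay -> sets bits 6 11 -> bits=0000001110010000
Op 3: query jay -> checks bit6=1, bit11=1 (all 1) -> maybe
Op 4: insert bee -> sets bits 7 14 -> bits=0000001110010010
Op 5: query dog -> checks bit7=1, bit8=1 (all 1) -> maybe
Op 6: insert ram -> sets bits 3 7 -> bits=0001001110010010
Op 7: query eel -> checks bit13=0, bit14=1 (has a 0) -> no
Op 8: insert eel -> sets bits 13 14 -> bits=0001001110010110
Op 9: query bee -> checks bit7=1, bit14=1 (all 1) -> maybe
Op 10: query eel -> checks bit13=1, bit14=1 (all 1) -> maybe
Query results in order: maybe maybe no maybe maybe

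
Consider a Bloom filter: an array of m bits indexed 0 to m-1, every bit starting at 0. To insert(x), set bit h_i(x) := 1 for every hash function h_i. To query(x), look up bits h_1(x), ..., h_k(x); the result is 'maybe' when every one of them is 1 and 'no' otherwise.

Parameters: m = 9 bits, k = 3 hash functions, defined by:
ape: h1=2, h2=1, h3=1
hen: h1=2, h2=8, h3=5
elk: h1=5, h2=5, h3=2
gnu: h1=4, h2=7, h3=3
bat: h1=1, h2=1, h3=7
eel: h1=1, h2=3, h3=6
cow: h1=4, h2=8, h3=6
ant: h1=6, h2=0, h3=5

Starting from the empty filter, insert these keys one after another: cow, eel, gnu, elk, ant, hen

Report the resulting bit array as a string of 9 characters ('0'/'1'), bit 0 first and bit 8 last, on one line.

Answer: 111111111

Derivation:
Start: bits=000000000
After insert 'cow': sets bits 4 6 8 -> bits=000010101
After insert 'eel': sets bits 1 3 6 -> bits=010110101
After insert 'gnu': sets bits 3 4 7 -> bits=010110111
After insert 'elk': sets bits 2 5 -> bits=011111111
After insert 'ant': sets bits 0 5 6 -> bits=111111111
After insert 'hen': sets bits 2 5 8 -> bits=111111111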